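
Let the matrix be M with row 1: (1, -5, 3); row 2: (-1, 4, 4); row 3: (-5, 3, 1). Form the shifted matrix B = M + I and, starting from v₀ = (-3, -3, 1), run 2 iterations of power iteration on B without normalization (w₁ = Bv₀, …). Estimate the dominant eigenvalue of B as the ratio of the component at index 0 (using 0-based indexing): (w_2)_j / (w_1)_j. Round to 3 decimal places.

B = M + I has rows (2, -5, 3); (-1, 5, 4); (-5, 3, 2)
w1 = Bv₀ = (2·(-3) + (-5)·(-3) + 3·1; (-1)·(-3) + 5·(-3) + 4·1; (-5)·(-3) + 3·(-3) + 2·1) = (12, -8, 8)
w2 = Bw1 = (2·12 + (-5)·(-8) + 3·8; (-1)·12 + 5·(-8) + 4·8; (-5)·12 + 3·(-8) + 2·8) = (88, -20, -68)
Ratio: 88/12 = 7.333

μ ≈ 7.333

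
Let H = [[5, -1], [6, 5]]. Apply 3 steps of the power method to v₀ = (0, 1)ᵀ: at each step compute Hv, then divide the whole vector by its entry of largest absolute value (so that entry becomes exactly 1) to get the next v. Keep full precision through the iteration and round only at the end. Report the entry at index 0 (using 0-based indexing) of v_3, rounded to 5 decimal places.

1.00000

Hv0 = (-1.000000, 5.000000); divide by 5.000000 → v1 = (-0.200000, 1.000000)
Hv1 = (-2.000000, 3.800000); divide by 3.800000 → v2 = (-0.526316, 1.000000)
Hv2 = (-3.631579, 1.842105); divide by -3.631579 → v3 = (1.000000, -0.507246)
Requested entry of v3: -69/-69 = 1.00000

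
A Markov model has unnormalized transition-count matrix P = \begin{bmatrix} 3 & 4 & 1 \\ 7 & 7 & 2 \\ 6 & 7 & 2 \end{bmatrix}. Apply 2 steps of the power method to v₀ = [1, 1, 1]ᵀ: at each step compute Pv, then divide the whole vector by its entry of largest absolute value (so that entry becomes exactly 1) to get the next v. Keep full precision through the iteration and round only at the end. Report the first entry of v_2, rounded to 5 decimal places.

0.52020

Pv0 = (8.000000, 16.000000, 15.000000); divide by 16.000000 → v1 = (0.500000, 1.000000, 0.937500)
Pv1 = (6.437500, 12.375000, 11.875000); divide by 12.375000 → v2 = (0.520202, 1.000000, 0.959596)
Requested entry of v2: 103/198 = 0.52020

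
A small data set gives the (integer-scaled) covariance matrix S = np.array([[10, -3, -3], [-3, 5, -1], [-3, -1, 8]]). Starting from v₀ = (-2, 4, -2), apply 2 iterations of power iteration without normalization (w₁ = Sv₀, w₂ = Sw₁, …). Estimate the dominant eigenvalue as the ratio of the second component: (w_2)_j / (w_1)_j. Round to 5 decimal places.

w1 = Sv₀ = (-26, 28, -14)
w2 = Sw1 = (-302, 232, -62)
Ratio at component: 232 / 28 = 8.28571

8.28571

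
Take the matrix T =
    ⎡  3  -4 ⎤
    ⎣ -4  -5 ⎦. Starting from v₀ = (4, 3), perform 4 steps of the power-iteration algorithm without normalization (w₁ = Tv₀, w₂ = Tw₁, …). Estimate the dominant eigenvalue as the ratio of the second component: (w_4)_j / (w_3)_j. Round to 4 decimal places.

λ ≈ -5.7805

w1 = Tv₀ = (0, -31)
w2 = Tw1 = (124, 155)
w3 = Tw2 = (-248, -1271)
w4 = Tw3 = (4340, 7347)
Ratio at component: 7347 / -1271 = -5.7805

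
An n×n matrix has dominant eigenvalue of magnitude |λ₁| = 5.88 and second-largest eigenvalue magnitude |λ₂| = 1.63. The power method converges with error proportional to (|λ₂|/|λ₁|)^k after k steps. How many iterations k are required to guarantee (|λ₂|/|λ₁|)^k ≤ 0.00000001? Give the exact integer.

|λ₂/λ₁| = 1.63/5.88 = 0.27721
Need k ≥ ln(0.00000001) / ln(0.27721) = -18.4207 / -1.2830 ≈ 14.358
Smallest integer k satisfying the bound: 15

15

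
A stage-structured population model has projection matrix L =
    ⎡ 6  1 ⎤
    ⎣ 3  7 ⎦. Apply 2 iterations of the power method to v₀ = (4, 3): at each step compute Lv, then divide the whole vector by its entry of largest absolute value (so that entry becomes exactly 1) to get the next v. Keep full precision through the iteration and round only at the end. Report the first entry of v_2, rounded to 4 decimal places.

0.6250

Lv0 = (27.00000, 33.00000); divide by 33.00000 → v1 = (0.81818, 1.00000)
Lv1 = (5.90909, 9.45455); divide by 9.45455 → v2 = (0.62500, 1.00000)
Requested entry of v2: 195/312 = 0.6250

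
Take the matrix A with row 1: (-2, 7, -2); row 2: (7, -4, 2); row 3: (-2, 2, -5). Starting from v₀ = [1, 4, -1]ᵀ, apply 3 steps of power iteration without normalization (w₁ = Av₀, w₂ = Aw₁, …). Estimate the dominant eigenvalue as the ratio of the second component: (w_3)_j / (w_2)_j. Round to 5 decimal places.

-9.15649

w1 = Av₀ = ((-2)·1 + 7·4 + (-2)·(-1); 7·1 + (-4)·4 + 2·(-1); (-2)·1 + 2·4 + (-5)·(-1)) = (28, -11, 11)
w2 = Aw1 = ((-2)·28 + 7·(-11) + (-2)·11; 7·28 + (-4)·(-11) + 2·11; (-2)·28 + 2·(-11) + (-5)·11) = (-155, 262, -133)
w3 = Aw2 = (2410, -2399, 1499)
Ratio at component: -2399 / 262 = -9.15649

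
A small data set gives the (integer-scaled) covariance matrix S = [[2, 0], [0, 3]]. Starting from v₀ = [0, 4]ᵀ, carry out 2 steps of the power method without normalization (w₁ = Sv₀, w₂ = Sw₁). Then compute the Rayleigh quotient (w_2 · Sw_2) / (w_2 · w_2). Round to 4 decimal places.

λ ≈ 3.0000

w1 = Sv₀ = (2·0 + 0·4; 0·0 + 3·4) = (0, 12)
w2 = Sw1 = (2·0 + 0·12; 0·0 + 3·12) = (0, 36)
Sw2 = (0, 108)
w2·Sw2 = 0·0 + 36·108 = 3888; w2·w2 = 0·0 + 36·36 = 1296
λ ≈ 3888/1296 = 3.0000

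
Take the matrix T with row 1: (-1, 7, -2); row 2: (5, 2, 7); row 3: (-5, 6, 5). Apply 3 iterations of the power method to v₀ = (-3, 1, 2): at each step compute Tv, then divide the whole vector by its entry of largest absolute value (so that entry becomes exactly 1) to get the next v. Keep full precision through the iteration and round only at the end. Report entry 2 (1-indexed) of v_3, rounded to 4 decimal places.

0.4523

Tv0 = (6.00000, 1.00000, 31.00000); divide by 31.00000 → v1 = (0.19355, 0.03226, 1.00000)
Tv1 = (-1.96774, 8.03226, 4.22581); divide by 8.03226 → v2 = (-0.24498, 1.00000, 0.52610)
Tv2 = (6.19277, 4.45783, 9.85542); divide by 9.85542 → v3 = (0.62836, 0.45232, 1.00000)
Requested entry of v3: 1110/2454 = 0.4523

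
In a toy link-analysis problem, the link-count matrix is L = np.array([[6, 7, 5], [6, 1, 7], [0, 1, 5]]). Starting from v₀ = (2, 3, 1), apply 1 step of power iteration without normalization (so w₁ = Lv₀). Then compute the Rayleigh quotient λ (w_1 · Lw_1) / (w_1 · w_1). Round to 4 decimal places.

w1 = Lv₀ = (6·2 + 7·3 + 5·1; 6·2 + 1·3 + 7·1; 0·2 + 1·3 + 5·1) = (38, 22, 8)
Lw1 = (422, 306, 62)
w1·Lw1 = 38·422 + 22·306 + 8·62 = 23264; w1·w1 = 38·38 + 22·22 + 8·8 = 1992
λ ≈ 23264/1992 = 11.6787

λ ≈ 11.6787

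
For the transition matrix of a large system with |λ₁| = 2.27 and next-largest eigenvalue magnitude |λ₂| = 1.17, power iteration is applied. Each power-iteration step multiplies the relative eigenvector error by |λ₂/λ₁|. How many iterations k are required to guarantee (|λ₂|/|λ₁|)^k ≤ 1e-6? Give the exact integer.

21

|λ₂/λ₁| = 1.17/2.27 = 0.51542
Need k ≥ ln(1e-6) / ln(0.51542) = -13.8155 / -0.6628 ≈ 20.845
Smallest integer k satisfying the bound: 21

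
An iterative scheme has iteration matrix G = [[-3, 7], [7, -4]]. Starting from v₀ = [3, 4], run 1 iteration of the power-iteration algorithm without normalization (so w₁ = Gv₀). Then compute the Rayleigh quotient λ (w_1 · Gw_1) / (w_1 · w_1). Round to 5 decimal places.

λ ≈ 0.38083

w1 = Gv₀ = ((-3)·3 + 7·4; 7·3 + (-4)·4) = (19, 5)
Gw1 = (-22, 113)
w1·Gw1 = 19·(-22) + 5·113 = 147; w1·w1 = 19·19 + 5·5 = 386
λ ≈ 147/386 = 0.38083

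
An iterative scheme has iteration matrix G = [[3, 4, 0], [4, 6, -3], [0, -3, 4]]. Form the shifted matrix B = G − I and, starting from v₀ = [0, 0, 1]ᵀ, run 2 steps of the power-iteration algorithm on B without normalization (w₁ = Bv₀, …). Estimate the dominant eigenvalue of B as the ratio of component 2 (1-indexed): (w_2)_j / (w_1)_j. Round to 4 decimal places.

μ ≈ 8.0000

B = G − I has rows (2, 4, 0); (4, 5, -3); (0, -3, 3)
w1 = Bv₀ = (0, -3, 3)
w2 = Bw1 = (-12, -24, 18)
Ratio: -24/-3 = 8.0000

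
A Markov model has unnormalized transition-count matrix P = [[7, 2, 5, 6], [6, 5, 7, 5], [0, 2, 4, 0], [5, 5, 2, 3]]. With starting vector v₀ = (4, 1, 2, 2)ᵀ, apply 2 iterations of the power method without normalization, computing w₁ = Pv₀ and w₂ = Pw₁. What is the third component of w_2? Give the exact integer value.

146

w1 = Pv₀ = (7·4 + 2·1 + 5·2 + 6·2; 6·4 + 5·1 + 7·2 + 5·2; 0·4 + 2·1 + 4·2 + 0·2; 5·4 + 5·1 + 2·2 + 3·2) = (52, 53, 10, 35)
w2 = Pw1 = (7·52 + 2·53 + 5·10 + 6·35; 6·52 + 5·53 + 7·10 + 5·35; 0·52 + 2·53 + 4·10 + 0·35; 5·52 + 5·53 + 2·10 + 3·35) = (730, 822, 146, 650)
The requested component of w2 is 146.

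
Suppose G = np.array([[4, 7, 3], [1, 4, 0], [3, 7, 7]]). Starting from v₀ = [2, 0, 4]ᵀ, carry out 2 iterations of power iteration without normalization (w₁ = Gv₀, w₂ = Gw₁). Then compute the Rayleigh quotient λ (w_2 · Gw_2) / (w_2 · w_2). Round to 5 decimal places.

λ ≈ 9.59527

w1 = Gv₀ = (4·2 + 7·0 + 3·4; 1·2 + 4·0 + 0·4; 3·2 + 7·0 + 7·4) = (20, 2, 34)
w2 = Gw1 = (4·20 + 7·2 + 3·34; 1·20 + 4·2 + 0·34; 3·20 + 7·2 + 7·34) = (196, 28, 312)
Gw2 = (1916, 308, 2968)
w2·Gw2 = 196·1916 + 28·308 + 312·2968 = 1310176; w2·w2 = 196·196 + 28·28 + 312·312 = 136544
λ ≈ 1310176/136544 = 9.59527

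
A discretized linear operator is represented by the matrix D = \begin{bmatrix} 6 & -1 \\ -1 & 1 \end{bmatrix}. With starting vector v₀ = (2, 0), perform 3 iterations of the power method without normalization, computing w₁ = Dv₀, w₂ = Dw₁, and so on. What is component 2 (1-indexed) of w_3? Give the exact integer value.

-88

w1 = Dv₀ = (6·2 + (-1)·0; (-1)·2 + 1·0) = (12, -2)
w2 = Dw1 = (6·12 + (-1)·(-2); (-1)·12 + 1·(-2)) = (74, -14)
w3 = Dw2 = (458, -88)
The requested component of w3 is -88.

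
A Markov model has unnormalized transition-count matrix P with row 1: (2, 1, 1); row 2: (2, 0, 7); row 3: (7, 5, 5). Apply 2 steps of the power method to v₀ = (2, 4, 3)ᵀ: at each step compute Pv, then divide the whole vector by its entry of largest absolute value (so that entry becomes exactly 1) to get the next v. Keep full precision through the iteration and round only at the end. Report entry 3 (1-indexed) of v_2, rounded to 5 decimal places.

Pv0 = (11.000000, 25.000000, 49.000000); divide by 49.000000 → v1 = (0.224490, 0.510204, 1.000000)
Pv1 = (1.959184, 7.448980, 9.122449); divide by 9.122449 → v2 = (0.214765, 0.816555, 1.000000)
Requested entry of v2: 447/447 = 1.00000

1.00000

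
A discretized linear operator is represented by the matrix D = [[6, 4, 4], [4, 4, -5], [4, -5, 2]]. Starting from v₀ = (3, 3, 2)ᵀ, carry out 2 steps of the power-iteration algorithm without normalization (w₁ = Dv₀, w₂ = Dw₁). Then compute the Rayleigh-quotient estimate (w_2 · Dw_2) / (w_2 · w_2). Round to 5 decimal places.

λ ≈ 8.89680

w1 = Dv₀ = (6·3 + 4·3 + 4·2; 4·3 + 4·3 + (-5)·2; 4·3 + (-5)·3 + 2·2) = (38, 14, 1)
w2 = Dw1 = (6·38 + 4·14 + 4·1; 4·38 + 4·14 + (-5)·1; 4·38 + (-5)·14 + 2·1) = (288, 203, 84)
Dw2 = (2876, 1544, 305)
w2·Dw2 = 288·2876 + 203·1544 + 84·305 = 1167340; w2·w2 = 288·288 + 203·203 + 84·84 = 131209
λ ≈ 1167340/131209 = 8.89680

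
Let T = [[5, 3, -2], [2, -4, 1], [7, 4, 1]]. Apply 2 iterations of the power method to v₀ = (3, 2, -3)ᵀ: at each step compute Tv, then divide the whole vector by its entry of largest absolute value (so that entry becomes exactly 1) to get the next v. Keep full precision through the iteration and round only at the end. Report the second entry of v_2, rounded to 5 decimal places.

0.51282

Tv0 = (27.000000, -5.000000, 26.000000); divide by 27.000000 → v1 = (1.000000, -0.185185, 0.962963)
Tv1 = (2.518519, 3.703704, 7.222222); divide by 7.222222 → v2 = (0.348718, 0.512821, 1.000000)
Requested entry of v2: 100/195 = 0.51282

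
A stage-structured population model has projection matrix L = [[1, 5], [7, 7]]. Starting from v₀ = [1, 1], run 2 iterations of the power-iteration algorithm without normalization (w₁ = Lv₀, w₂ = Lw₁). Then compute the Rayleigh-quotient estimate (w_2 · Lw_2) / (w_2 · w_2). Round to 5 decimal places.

λ ≈ 10.66583

w1 = Lv₀ = (1·1 + 5·1; 7·1 + 7·1) = (6, 14)
w2 = Lw1 = (1·6 + 5·14; 7·6 + 7·14) = (76, 140)
Lw2 = (776, 1512)
w2·Lw2 = 76·776 + 140·1512 = 270656; w2·w2 = 76·76 + 140·140 = 25376
λ ≈ 270656/25376 = 10.66583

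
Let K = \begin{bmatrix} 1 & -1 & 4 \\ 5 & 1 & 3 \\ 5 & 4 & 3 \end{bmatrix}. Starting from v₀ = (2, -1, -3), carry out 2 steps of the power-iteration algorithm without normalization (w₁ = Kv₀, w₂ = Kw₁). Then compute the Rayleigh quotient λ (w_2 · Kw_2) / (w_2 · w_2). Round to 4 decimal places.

w1 = Kv₀ = (-9, 0, -3)
w2 = Kw1 = (-21, -54, -54)
Kw2 = (-183, -321, -483)
w2·Kw2 = (-21)·(-183) + (-54)·(-321) + (-54)·(-483) = 47259; w2·w2 = (-21)·(-21) + (-54)·(-54) + (-54)·(-54) = 6273
λ ≈ 47259/6273 = 7.5337

7.5337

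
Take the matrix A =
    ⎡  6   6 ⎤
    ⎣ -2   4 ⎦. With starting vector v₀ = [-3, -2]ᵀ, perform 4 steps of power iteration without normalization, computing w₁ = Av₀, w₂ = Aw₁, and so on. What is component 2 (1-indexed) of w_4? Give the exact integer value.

4048

w1 = Av₀ = (6·(-3) + 6·(-2); (-2)·(-3) + 4·(-2)) = (-30, -2)
w2 = Aw1 = (6·(-30) + 6·(-2); (-2)·(-30) + 4·(-2)) = (-192, 52)
w3 = Aw2 = (-840, 592)
w4 = Aw3 = (-1488, 4048)
The requested component of w4 is 4048.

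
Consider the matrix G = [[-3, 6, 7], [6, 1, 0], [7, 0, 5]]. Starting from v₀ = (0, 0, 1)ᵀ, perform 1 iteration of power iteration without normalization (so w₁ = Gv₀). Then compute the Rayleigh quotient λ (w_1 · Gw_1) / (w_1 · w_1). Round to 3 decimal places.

w1 = Gv₀ = (7, 0, 5)
Gw1 = (14, 42, 74)
w1·Gw1 = 7·14 + 0·42 + 5·74 = 468; w1·w1 = 7·7 + 0·0 + 5·5 = 74
λ ≈ 468/74 = 6.324

6.324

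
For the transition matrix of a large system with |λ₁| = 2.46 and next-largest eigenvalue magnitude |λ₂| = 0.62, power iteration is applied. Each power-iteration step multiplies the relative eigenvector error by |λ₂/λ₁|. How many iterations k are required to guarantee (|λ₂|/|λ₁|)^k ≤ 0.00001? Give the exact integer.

|λ₂/λ₁| = 0.62/2.46 = 0.25203
Need k ≥ ln(0.00001) / ln(0.25203) = -11.5129 / -1.3782 ≈ 8.354
Smallest integer k satisfying the bound: 9

9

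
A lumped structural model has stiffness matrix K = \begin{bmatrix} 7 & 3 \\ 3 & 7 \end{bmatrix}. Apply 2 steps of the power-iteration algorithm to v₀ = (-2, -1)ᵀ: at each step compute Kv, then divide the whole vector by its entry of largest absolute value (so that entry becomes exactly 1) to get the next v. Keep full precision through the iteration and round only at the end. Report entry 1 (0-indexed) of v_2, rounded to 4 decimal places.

0.8987

Kv0 = (-17.00000, -13.00000); divide by -17.00000 → v1 = (1.00000, 0.76471)
Kv1 = (9.29412, 8.35294); divide by 9.29412 → v2 = (1.00000, 0.89873)
Requested entry of v2: -142/-158 = 0.8987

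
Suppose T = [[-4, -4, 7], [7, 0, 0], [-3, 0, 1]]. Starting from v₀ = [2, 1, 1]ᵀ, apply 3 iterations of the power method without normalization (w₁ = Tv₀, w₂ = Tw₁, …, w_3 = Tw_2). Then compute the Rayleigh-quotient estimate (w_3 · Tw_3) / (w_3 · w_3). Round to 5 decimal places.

w1 = Tv₀ = ((-4)·2 + (-4)·1 + 7·1; 7·2 + 0·1 + 0·1; (-3)·2 + 0·1 + 1·1) = (-5, 14, -5)
w2 = Tw1 = ((-4)·(-5) + (-4)·14 + 7·(-5); 7·(-5) + 0·14 + 0·(-5); (-3)·(-5) + 0·14 + 1·(-5)) = (-71, -35, 10)
w3 = Tw2 = (494, -497, 223)
Tw3 = (1573, 3458, -1259)
w3·Tw3 = 494·1573 + (-497)·3458 + 223·(-1259) = -1222321; w3·w3 = 494·494 + (-497)·(-497) + 223·223 = 540774
λ ≈ -1222321/540774 = -2.26032

-2.26032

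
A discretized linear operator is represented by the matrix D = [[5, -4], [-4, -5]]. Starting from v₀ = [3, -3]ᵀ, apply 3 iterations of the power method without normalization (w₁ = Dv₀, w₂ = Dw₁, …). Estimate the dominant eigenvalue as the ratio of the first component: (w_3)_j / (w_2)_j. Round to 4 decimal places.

w1 = Dv₀ = (27, 3)
w2 = Dw1 = (123, -123)
w3 = Dw2 = (1107, 123)
Ratio at component: 1107 / 123 = 9.0000

9.0000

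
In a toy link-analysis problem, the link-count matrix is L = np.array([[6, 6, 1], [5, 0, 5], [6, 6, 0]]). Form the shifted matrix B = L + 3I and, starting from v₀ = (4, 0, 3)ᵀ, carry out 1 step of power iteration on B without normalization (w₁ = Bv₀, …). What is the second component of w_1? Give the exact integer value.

B = L + 3I has rows (9, 6, 1); (5, 3, 5); (6, 6, 3)
w1 = Bv₀ = (39, 35, 33)
Requested component of w1: 35

35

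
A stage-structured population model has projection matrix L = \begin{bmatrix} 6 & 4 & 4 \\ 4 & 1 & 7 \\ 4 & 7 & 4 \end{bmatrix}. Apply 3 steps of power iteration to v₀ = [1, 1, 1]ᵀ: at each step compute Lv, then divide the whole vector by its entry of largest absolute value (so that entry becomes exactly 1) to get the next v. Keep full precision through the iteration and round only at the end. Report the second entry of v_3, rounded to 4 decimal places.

Lv0 = (14.00000, 12.00000, 15.00000); divide by 15.00000 → v1 = (0.93333, 0.80000, 1.00000)
Lv1 = (12.80000, 11.53333, 13.33333); divide by 13.33333 → v2 = (0.96000, 0.86500, 1.00000)
Lv2 = (13.22000, 11.70500, 13.89500); divide by 13.89500 → v3 = (0.95142, 0.84239, 1.00000)
Requested entry of v3: 2341/2779 = 0.8424

0.8424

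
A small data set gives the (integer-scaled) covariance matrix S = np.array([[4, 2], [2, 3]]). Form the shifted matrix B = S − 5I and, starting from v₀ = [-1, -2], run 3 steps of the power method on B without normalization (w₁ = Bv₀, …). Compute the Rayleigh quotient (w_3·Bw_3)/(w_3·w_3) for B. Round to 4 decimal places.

μ ≈ -3.5613

B = S − 5I has rows (-1, 2); (2, -2)
w1 = Bv₀ = (-3, 2)
w2 = Bw1 = (7, -10)
w3 = Bw2 = (-27, 34)
Bw3 = (95, -122)
w3·Bw3 = -6713; w3·w3 = 1885; μ ≈ -6713/1885 = -3.5613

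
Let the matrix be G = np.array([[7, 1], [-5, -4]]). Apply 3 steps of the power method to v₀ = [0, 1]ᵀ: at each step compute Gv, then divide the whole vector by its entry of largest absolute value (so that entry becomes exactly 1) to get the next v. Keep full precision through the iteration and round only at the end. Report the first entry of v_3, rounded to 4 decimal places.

-0.5424

Gv0 = (1.00000, -4.00000); divide by -4.00000 → v1 = (-0.25000, 1.00000)
Gv1 = (-0.75000, -2.75000); divide by -2.75000 → v2 = (0.27273, 1.00000)
Gv2 = (2.90909, -5.36364); divide by -5.36364 → v3 = (-0.54237, 1.00000)
Requested entry of v3: 32/-59 = -0.5424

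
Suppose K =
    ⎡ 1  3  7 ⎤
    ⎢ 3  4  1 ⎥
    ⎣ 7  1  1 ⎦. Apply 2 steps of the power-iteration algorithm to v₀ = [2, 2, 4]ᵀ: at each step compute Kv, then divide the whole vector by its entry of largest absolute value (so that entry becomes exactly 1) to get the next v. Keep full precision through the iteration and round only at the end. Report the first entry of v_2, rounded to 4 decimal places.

0.7931

Kv0 = (36.00000, 18.00000, 20.00000); divide by 36.00000 → v1 = (1.00000, 0.50000, 0.55556)
Kv1 = (6.38889, 5.55556, 8.05556); divide by 8.05556 → v2 = (0.79310, 0.68966, 1.00000)
Requested entry of v2: 230/290 = 0.7931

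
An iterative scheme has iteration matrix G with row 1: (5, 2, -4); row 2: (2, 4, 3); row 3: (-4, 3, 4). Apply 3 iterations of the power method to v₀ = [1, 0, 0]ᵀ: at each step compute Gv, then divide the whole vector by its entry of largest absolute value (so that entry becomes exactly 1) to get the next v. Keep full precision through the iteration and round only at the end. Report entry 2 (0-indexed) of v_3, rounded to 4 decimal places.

-0.7899

Gv0 = (5.00000, 2.00000, -4.00000); divide by 5.00000 → v1 = (1.00000, 0.40000, -0.80000)
Gv1 = (9.00000, 1.20000, -6.00000); divide by 9.00000 → v2 = (1.00000, 0.13333, -0.66667)
Gv2 = (7.93333, 0.53333, -6.26667); divide by 7.93333 → v3 = (1.00000, 0.06723, -0.78992)
Requested entry of v3: -282/357 = -0.7899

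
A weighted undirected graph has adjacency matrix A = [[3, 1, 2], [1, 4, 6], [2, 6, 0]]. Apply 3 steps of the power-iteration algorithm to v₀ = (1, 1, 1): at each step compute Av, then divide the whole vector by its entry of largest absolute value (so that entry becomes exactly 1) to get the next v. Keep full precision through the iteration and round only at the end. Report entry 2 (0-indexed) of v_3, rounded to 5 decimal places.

0.74917

Av0 = (6.000000, 11.000000, 8.000000); divide by 11.000000 → v1 = (0.545455, 1.000000, 0.727273)
Av1 = (4.090909, 8.909091, 7.090909); divide by 8.909091 → v2 = (0.459184, 1.000000, 0.795918)
Av2 = (3.969388, 9.234694, 6.918367); divide by 9.234694 → v3 = (0.429834, 1.000000, 0.749171)
Requested entry of v3: 678/905 = 0.74917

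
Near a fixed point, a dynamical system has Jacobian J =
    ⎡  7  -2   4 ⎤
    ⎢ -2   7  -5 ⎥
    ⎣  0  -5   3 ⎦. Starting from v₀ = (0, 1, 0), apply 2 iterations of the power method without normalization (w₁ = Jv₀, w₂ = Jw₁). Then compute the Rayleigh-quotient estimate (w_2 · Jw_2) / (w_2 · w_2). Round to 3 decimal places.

w1 = Jv₀ = (7·0 + (-2)·1 + 4·0; (-2)·0 + 7·1 + (-5)·0; 0·0 + (-5)·1 + 3·0) = (-2, 7, -5)
w2 = Jw1 = (7·(-2) + (-2)·7 + 4·(-5); (-2)·(-2) + 7·7 + (-5)·(-5); 0·(-2) + (-5)·7 + 3·(-5)) = (-48, 78, -50)
Jw2 = (-692, 892, -540)
w2·Jw2 = (-48)·(-692) + 78·892 + (-50)·(-540) = 129792; w2·w2 = (-48)·(-48) + 78·78 + (-50)·(-50) = 10888
λ ≈ 129792/10888 = 11.921

λ ≈ 11.921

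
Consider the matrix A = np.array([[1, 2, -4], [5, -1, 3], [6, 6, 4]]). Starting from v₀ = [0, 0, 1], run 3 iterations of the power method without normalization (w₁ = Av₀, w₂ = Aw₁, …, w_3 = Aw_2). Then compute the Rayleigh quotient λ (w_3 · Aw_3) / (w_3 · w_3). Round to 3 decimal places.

6.101

w1 = Av₀ = (1·0 + 2·0 + (-4)·1; 5·0 + (-1)·0 + 3·1; 6·0 + 6·0 + 4·1) = (-4, 3, 4)
w2 = Aw1 = (1·(-4) + 2·3 + (-4)·4; 5·(-4) + (-1)·3 + 3·4; 6·(-4) + 6·3 + 4·4) = (-14, -11, 10)
w3 = Aw2 = (-76, -29, -110)
Aw3 = (306, -681, -1070)
w3·Aw3 = (-76)·306 + (-29)·(-681) + (-110)·(-1070) = 114193; w3·w3 = (-76)·(-76) + (-29)·(-29) + (-110)·(-110) = 18717
λ ≈ 114193/18717 = 6.101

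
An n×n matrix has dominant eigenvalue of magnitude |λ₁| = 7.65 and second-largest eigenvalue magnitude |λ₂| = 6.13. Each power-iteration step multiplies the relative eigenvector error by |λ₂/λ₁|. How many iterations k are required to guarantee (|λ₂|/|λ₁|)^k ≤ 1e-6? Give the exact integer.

63

|λ₂/λ₁| = 6.13/7.65 = 0.80131
Need k ≥ ln(1e-6) / ln(0.80131) = -13.8155 / -0.2215 ≈ 62.369
Smallest integer k satisfying the bound: 63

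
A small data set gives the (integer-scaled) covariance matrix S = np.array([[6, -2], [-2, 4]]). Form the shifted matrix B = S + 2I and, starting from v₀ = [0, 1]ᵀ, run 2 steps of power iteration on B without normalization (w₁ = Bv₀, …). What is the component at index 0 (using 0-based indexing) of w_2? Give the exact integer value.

-28

B = S + 2I has rows (8, -2); (-2, 6)
w1 = Bv₀ = (-2, 6)
w2 = Bw1 = (-28, 40)
Requested component of w2: -28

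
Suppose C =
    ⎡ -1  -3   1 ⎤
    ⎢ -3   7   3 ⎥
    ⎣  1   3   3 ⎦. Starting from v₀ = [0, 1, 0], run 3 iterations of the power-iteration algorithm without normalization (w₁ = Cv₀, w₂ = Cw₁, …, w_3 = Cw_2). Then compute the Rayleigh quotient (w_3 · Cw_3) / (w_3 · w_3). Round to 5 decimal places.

9.10502

w1 = Cv₀ = (-3, 7, 3)
w2 = Cw1 = (-15, 67, 27)
w3 = Cw2 = (-159, 595, 267)
Cw3 = (-1359, 5443, 2427)
w3·Cw3 = (-159)·(-1359) + 595·5443 + 267·2427 = 4102675; w3·w3 = (-159)·(-159) + 595·595 + 267·267 = 450595
λ ≈ 4102675/450595 = 9.10502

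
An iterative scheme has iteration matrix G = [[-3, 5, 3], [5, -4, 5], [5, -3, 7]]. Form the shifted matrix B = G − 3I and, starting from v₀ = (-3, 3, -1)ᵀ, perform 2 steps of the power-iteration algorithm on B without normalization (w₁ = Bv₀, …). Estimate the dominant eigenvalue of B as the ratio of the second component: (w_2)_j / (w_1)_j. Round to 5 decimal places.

B = G − 3I has rows (-6, 5, 3); (5, -7, 5); (5, -3, 4)
w1 = Bv₀ = ((-6)·(-3) + 5·3 + 3·(-1); 5·(-3) + (-7)·3 + 5·(-1); 5·(-3) + (-3)·3 + 4·(-1)) = (30, -41, -28)
w2 = Bw1 = ((-6)·30 + 5·(-41) + 3·(-28); 5·30 + (-7)·(-41) + 5·(-28); 5·30 + (-3)·(-41) + 4·(-28)) = (-469, 297, 161)
Ratio: 297/-41 = -7.24390

-7.24390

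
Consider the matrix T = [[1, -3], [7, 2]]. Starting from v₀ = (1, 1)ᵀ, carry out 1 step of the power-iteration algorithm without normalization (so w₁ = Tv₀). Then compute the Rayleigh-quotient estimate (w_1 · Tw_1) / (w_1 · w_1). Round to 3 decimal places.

1.106

w1 = Tv₀ = (1·1 + (-3)·1; 7·1 + 2·1) = (-2, 9)
Tw1 = (-29, 4)
w1·Tw1 = (-2)·(-29) + 9·4 = 94; w1·w1 = (-2)·(-2) + 9·9 = 85
λ ≈ 94/85 = 1.106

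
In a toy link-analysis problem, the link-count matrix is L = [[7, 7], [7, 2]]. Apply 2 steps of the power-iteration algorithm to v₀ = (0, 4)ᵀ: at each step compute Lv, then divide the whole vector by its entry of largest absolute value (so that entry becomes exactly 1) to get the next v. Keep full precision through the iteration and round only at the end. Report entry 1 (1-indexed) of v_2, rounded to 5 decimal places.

1.00000

Lv0 = (28.000000, 8.000000); divide by 28.000000 → v1 = (1.000000, 0.285714)
Lv1 = (9.000000, 7.571429); divide by 9.000000 → v2 = (1.000000, 0.841270)
Requested entry of v2: 252/252 = 1.00000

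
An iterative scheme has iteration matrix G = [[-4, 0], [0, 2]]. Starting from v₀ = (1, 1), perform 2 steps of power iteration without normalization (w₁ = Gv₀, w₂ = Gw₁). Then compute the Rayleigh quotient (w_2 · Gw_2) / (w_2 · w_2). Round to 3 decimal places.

λ ≈ -3.647

w1 = Gv₀ = ((-4)·1 + 0·1; 0·1 + 2·1) = (-4, 2)
w2 = Gw1 = ((-4)·(-4) + 0·2; 0·(-4) + 2·2) = (16, 4)
Gw2 = (-64, 8)
w2·Gw2 = 16·(-64) + 4·8 = -992; w2·w2 = 16·16 + 4·4 = 272
λ ≈ -992/272 = -3.647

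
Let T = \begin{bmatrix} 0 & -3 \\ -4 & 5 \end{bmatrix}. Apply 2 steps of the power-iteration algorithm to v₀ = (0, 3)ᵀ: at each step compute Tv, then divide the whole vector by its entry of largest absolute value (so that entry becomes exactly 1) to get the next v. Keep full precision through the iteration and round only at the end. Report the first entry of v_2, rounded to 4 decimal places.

Tv0 = (-9.00000, 15.00000); divide by 15.00000 → v1 = (-0.60000, 1.00000)
Tv1 = (-3.00000, 7.40000); divide by 7.40000 → v2 = (-0.40541, 1.00000)
Requested entry of v2: -45/111 = -0.4054

-0.4054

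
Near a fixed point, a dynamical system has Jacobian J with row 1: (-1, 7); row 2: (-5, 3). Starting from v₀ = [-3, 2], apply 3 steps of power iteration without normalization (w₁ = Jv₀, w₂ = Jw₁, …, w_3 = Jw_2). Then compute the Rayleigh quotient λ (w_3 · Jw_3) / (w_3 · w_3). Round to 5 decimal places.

w1 = Jv₀ = (17, 21)
w2 = Jw1 = (130, -22)
w3 = Jw2 = (-284, -716)
Jw3 = (-4728, -728)
w3·Jw3 = (-284)·(-4728) + (-716)·(-728) = 1864000; w3·w3 = (-284)·(-284) + (-716)·(-716) = 593312
λ ≈ 1864000/593312 = 3.14169

3.14169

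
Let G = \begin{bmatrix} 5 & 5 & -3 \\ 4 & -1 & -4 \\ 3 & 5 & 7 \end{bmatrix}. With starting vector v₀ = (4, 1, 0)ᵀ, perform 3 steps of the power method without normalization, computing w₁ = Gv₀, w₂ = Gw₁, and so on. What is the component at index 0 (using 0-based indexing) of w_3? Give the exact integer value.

23

w1 = Gv₀ = (25, 15, 17)
w2 = Gw1 = (149, 17, 269)
w3 = Gw2 = (23, -497, 2415)
The requested component of w3 is 23.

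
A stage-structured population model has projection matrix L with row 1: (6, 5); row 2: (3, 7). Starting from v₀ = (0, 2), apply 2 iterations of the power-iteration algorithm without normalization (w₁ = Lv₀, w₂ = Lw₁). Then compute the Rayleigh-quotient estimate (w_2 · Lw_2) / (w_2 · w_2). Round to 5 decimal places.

λ ≈ 10.49177

w1 = Lv₀ = (6·0 + 5·2; 3·0 + 7·2) = (10, 14)
w2 = Lw1 = (6·10 + 5·14; 3·10 + 7·14) = (130, 128)
Lw2 = (1420, 1286)
w2·Lw2 = 130·1420 + 128·1286 = 349208; w2·w2 = 130·130 + 128·128 = 33284
λ ≈ 349208/33284 = 10.49177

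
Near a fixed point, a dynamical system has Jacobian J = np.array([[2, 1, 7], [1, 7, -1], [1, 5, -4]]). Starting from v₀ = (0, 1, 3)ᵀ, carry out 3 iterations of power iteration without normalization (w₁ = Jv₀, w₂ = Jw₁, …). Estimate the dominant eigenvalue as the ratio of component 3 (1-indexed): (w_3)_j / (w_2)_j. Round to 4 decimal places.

0.0571

w1 = Jv₀ = (22, 4, -7)
w2 = Jw1 = (-1, 57, 70)
w3 = Jw2 = (545, 328, 4)
Ratio at component: 4 / 70 = 0.0571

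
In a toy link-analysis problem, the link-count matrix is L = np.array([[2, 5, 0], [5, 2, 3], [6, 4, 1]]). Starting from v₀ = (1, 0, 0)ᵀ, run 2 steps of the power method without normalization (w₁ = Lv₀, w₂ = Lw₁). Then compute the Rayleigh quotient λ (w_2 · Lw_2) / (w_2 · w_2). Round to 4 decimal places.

λ ≈ 9.0518

w1 = Lv₀ = (2, 5, 6)
w2 = Lw1 = (29, 38, 38)
Lw2 = (248, 335, 364)
w2·Lw2 = 29·248 + 38·335 + 38·364 = 33754; w2·w2 = 29·29 + 38·38 + 38·38 = 3729
λ ≈ 33754/3729 = 9.0518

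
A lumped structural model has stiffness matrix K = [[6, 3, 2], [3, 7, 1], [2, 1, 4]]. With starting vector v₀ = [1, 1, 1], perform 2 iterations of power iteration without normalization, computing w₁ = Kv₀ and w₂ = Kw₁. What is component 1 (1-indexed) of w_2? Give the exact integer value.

w1 = Kv₀ = (11, 11, 7)
w2 = Kw1 = (113, 117, 61)
The requested component of w2 is 113.

113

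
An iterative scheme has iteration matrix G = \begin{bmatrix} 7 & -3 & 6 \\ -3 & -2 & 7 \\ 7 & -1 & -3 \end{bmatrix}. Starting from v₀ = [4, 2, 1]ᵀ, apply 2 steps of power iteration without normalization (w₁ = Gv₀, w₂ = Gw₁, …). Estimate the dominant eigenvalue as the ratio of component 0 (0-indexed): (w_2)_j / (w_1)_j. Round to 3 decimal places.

w1 = Gv₀ = (7·4 + (-3)·2 + 6·1; (-3)·4 + (-2)·2 + 7·1; 7·4 + (-1)·2 + (-3)·1) = (28, -9, 23)
w2 = Gw1 = (7·28 + (-3)·(-9) + 6·23; (-3)·28 + (-2)·(-9) + 7·23; 7·28 + (-1)·(-9) + (-3)·23) = (361, 95, 136)
Ratio at component: 361 / 28 = 12.893

12.893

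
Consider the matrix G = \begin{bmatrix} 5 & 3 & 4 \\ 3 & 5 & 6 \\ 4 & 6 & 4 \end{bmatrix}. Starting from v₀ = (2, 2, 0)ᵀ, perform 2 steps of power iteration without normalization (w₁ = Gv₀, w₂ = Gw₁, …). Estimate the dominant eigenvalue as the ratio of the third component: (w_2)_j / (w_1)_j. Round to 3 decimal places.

w1 = Gv₀ = (16, 16, 20)
w2 = Gw1 = (208, 248, 240)
Ratio at component: 240 / 20 = 12.000

12.000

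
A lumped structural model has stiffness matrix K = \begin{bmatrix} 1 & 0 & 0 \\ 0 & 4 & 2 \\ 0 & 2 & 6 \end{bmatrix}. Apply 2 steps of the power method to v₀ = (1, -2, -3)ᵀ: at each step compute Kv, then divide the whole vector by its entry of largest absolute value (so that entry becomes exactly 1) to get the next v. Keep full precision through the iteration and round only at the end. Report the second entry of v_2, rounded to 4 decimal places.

Kv0 = (1.00000, -14.00000, -22.00000); divide by -22.00000 → v1 = (-0.04545, 0.63636, 1.00000)
Kv1 = (-0.04545, 4.54545, 7.27273); divide by 7.27273 → v2 = (-0.00625, 0.62500, 1.00000)
Requested entry of v2: -100/-160 = 0.6250

0.6250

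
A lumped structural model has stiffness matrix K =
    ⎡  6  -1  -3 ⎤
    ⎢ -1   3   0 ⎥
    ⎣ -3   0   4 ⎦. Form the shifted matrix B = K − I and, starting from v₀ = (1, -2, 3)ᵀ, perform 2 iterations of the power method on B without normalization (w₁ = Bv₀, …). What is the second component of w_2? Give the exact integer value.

-8

B = K − I has rows (5, -1, -3); (-1, 2, 0); (-3, 0, 3)
w1 = Bv₀ = (5·1 + (-1)·(-2) + (-3)·3; (-1)·1 + 2·(-2) + 0·3; (-3)·1 + 0·(-2) + 3·3) = (-2, -5, 6)
w2 = Bw1 = (5·(-2) + (-1)·(-5) + (-3)·6; (-1)·(-2) + 2·(-5) + 0·6; (-3)·(-2) + 0·(-5) + 3·6) = (-23, -8, 24)
Requested component of w2: -8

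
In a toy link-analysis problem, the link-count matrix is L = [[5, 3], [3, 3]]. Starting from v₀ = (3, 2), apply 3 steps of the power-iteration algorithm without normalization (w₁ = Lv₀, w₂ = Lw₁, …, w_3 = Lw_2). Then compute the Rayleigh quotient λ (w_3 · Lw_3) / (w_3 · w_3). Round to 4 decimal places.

w1 = Lv₀ = (21, 15)
w2 = Lw1 = (150, 108)
w3 = Lw2 = (1074, 774)
Lw3 = (7692, 5544)
w3·Lw3 = 1074·7692 + 774·5544 = 12552264; w3·w3 = 1074·1074 + 774·774 = 1752552
λ ≈ 12552264/1752552 = 7.1623

λ ≈ 7.1623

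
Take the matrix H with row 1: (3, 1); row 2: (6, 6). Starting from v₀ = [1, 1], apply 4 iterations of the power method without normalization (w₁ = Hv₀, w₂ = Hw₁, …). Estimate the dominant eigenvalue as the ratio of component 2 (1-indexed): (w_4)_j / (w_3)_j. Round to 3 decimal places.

λ ≈ 7.400

w1 = Hv₀ = (3·1 + 1·1; 6·1 + 6·1) = (4, 12)
w2 = Hw1 = (3·4 + 1·12; 6·4 + 6·12) = (24, 96)
w3 = Hw2 = (168, 720)
w4 = Hw3 = (1224, 5328)
Ratio at component: 5328 / 720 = 7.400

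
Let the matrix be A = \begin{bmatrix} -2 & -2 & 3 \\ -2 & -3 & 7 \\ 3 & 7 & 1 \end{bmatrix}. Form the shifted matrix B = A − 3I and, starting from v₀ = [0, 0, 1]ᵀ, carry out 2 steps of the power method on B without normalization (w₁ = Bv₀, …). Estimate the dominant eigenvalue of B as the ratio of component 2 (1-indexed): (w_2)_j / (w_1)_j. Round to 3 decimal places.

μ ≈ -8.857

B = A − 3I has rows (-5, -2, 3); (-2, -6, 7); (3, 7, -2)
w1 = Bv₀ = ((-5)·0 + (-2)·0 + 3·1; (-2)·0 + (-6)·0 + 7·1; 3·0 + 7·0 + (-2)·1) = (3, 7, -2)
w2 = Bw1 = ((-5)·3 + (-2)·7 + 3·(-2); (-2)·3 + (-6)·7 + 7·(-2); 3·3 + 7·7 + (-2)·(-2)) = (-35, -62, 62)
Ratio: -62/7 = -8.857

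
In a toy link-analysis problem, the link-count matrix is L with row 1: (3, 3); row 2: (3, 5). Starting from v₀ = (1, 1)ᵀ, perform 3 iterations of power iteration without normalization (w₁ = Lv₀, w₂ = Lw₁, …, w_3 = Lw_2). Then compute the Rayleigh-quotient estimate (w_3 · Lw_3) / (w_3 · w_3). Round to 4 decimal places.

w1 = Lv₀ = (6, 8)
w2 = Lw1 = (42, 58)
w3 = Lw2 = (300, 416)
Lw3 = (2148, 2980)
w3·Lw3 = 300·2148 + 416·2980 = 1884080; w3·w3 = 300·300 + 416·416 = 263056
λ ≈ 1884080/263056 = 7.1623

7.1623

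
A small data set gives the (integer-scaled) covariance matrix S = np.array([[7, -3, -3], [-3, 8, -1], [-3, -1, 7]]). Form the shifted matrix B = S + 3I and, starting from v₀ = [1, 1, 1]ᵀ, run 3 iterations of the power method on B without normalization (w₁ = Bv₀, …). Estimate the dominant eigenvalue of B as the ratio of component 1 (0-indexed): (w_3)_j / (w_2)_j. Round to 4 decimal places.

μ ≈ 10.2542

B = S + 3I has rows (10, -3, -3); (-3, 11, -1); (-3, -1, 10)
w1 = Bv₀ = (10·1 + (-3)·1 + (-3)·1; (-3)·1 + 11·1 + (-1)·1; (-3)·1 + (-1)·1 + 10·1) = (4, 7, 6)
w2 = Bw1 = (10·4 + (-3)·7 + (-3)·6; (-3)·4 + 11·7 + (-1)·6; (-3)·4 + (-1)·7 + 10·6) = (1, 59, 41)
w3 = Bw2 = (-290, 605, 348)
Ratio: 605/59 = 10.2542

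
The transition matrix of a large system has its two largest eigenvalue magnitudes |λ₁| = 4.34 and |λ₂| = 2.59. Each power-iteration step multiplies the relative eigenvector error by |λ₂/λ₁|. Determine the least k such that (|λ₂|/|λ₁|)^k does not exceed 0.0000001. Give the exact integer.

32

|λ₂/λ₁| = 2.59/4.34 = 0.59677
Need k ≥ ln(0.0000001) / ln(0.59677) = -16.1181 / -0.5162 ≈ 31.224
Smallest integer k satisfying the bound: 32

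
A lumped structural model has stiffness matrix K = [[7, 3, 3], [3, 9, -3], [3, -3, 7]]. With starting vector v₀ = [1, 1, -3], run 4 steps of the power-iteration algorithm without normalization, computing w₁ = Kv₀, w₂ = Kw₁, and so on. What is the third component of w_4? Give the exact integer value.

w1 = Kv₀ = (7·1 + 3·1 + 3·(-3); 3·1 + 9·1 + (-3)·(-3); 3·1 + (-3)·1 + 7·(-3)) = (1, 21, -21)
w2 = Kw1 = (7·1 + 3·21 + 3·(-21); 3·1 + 9·21 + (-3)·(-21); 3·1 + (-3)·21 + 7·(-21)) = (7, 255, -207)
w3 = Kw2 = (193, 2937, -2193)
w4 = Kw3 = (3583, 33591, -23583)
The requested component of w4 is -23583.

-23583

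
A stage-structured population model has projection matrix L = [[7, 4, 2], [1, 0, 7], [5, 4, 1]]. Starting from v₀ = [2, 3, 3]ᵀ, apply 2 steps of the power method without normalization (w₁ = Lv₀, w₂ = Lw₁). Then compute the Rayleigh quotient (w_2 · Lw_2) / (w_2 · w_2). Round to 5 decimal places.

10.78212

w1 = Lv₀ = (7·2 + 4·3 + 2·3; 1·2 + 0·3 + 7·3; 5·2 + 4·3 + 1·3) = (32, 23, 25)
w2 = Lw1 = (7·32 + 4·23 + 2·25; 1·32 + 0·23 + 7·25; 5·32 + 4·23 + 1·25) = (366, 207, 277)
Lw2 = (3944, 2305, 2935)
w2·Lw2 = 366·3944 + 207·2305 + 277·2935 = 2733634; w2·w2 = 366·366 + 207·207 + 277·277 = 253534
λ ≈ 2733634/253534 = 10.78212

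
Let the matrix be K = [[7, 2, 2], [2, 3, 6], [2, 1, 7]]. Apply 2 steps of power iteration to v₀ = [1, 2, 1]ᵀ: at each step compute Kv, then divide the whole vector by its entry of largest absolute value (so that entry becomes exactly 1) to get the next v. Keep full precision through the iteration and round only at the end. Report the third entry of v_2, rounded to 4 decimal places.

0.8298

Kv0 = (13.00000, 14.00000, 11.00000); divide by 14.00000 → v1 = (0.92857, 1.00000, 0.78571)
Kv1 = (10.07143, 9.57143, 8.35714); divide by 10.07143 → v2 = (1.00000, 0.95035, 0.82979)
Requested entry of v2: 117/141 = 0.8298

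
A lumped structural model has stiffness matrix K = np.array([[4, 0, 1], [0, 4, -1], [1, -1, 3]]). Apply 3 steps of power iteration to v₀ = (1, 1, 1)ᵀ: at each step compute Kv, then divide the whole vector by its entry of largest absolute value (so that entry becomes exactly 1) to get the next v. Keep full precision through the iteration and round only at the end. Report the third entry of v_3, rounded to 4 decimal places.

0.4563

Kv0 = (5.00000, 3.00000, 3.00000); divide by 5.00000 → v1 = (1.00000, 0.60000, 0.60000)
Kv1 = (4.60000, 1.80000, 2.20000); divide by 4.60000 → v2 = (1.00000, 0.39130, 0.47826)
Kv2 = (4.47826, 1.08696, 2.04348); divide by 4.47826 → v3 = (1.00000, 0.24272, 0.45631)
Requested entry of v3: 47/103 = 0.4563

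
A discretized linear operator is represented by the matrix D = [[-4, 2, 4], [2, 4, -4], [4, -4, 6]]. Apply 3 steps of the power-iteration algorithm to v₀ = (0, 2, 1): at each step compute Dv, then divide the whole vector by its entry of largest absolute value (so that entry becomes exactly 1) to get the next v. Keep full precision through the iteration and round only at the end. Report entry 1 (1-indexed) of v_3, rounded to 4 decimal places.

Dv0 = (8.00000, 4.00000, -2.00000); divide by 8.00000 → v1 = (1.00000, 0.50000, -0.25000)
Dv1 = (-4.00000, 5.00000, 0.50000); divide by 5.00000 → v2 = (-0.80000, 1.00000, 0.10000)
Dv2 = (5.60000, 2.00000, -6.60000); divide by -6.60000 → v3 = (-0.84848, -0.30303, 1.00000)
Requested entry of v3: 224/-264 = -0.8485

-0.8485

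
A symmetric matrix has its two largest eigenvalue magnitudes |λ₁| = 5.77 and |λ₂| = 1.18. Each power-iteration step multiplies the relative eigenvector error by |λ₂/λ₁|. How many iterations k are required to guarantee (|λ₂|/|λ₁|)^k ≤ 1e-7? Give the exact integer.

11

|λ₂/λ₁| = 1.18/5.77 = 0.20451
Need k ≥ ln(1e-7) / ln(0.20451) = -16.1181 / -1.5872 ≈ 10.155
Smallest integer k satisfying the bound: 11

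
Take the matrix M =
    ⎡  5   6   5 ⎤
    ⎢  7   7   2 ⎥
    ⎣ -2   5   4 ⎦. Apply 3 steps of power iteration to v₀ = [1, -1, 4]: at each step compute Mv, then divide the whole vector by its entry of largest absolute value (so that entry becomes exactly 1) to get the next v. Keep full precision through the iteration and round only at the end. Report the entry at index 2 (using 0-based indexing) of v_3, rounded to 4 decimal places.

Mv0 = (19.00000, 8.00000, 9.00000); divide by 19.00000 → v1 = (1.00000, 0.42105, 0.47368)
Mv1 = (9.89474, 10.89474, 2.00000); divide by 10.89474 → v2 = (0.90821, 1.00000, 0.18357)
Mv2 = (11.45894, 13.72464, 3.91787); divide by 13.72464 → v3 = (0.83492, 1.00000, 0.28546)
Requested entry of v3: 811/2841 = 0.2855

0.2855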